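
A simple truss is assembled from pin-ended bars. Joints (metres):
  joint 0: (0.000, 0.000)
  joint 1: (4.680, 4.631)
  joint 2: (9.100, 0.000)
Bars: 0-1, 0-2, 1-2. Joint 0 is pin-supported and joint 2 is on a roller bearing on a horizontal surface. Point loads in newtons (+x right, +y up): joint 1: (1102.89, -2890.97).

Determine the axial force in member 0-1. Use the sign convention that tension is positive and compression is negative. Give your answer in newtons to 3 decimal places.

-1198.397

N=3 nodes, M=3 members, R=3 reactions → 2N=6, M+R=6
member 0 (0-1): L=6.5840, (cx,cy)=(0.7108,0.7034)
member 1 (0-2): L=9.1000, (cx,cy)=(1.0000,0.0000)
member 2 (1-2): L=6.4018, (cx,cy)=(0.6904,-0.7234)
solve A·x = −loads:
  F[0-1] = -1198.3970 N (compression)
  F[0-2] = +1954.7324 N (tension)
  F[1-2] = -2831.1611 N (compression)
  Rx@0 = -1102.8900 N
  Ry@0 = +842.9235 N
  Ry@2 = +2048.0465 N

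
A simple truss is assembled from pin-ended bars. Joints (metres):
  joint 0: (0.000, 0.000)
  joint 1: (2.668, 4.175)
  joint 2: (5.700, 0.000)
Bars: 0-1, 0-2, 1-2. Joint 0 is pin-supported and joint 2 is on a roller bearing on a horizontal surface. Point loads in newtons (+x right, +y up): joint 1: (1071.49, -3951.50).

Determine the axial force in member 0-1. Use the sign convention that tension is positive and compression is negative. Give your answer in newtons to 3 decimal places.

N=3 nodes, M=3 members, R=3 reactions → 2N=6, M+R=6
member 0 (0-1): L=4.9547, (cx,cy)=(0.5385,0.8426)
member 1 (0-2): L=5.7000, (cx,cy)=(1.0000,0.0000)
member 2 (1-2): L=5.1598, (cx,cy)=(0.5876,-0.8091)
solve A·x = −loads:
  F[0-1] = -1563.0694 N (compression)
  F[0-2] = +1913.1729 N (tension)
  F[1-2] = -3255.8082 N (compression)
  Rx@0 = -1071.4900 N
  Ry@0 = +1317.1013 N
  Ry@2 = +2634.3987 N

-1563.069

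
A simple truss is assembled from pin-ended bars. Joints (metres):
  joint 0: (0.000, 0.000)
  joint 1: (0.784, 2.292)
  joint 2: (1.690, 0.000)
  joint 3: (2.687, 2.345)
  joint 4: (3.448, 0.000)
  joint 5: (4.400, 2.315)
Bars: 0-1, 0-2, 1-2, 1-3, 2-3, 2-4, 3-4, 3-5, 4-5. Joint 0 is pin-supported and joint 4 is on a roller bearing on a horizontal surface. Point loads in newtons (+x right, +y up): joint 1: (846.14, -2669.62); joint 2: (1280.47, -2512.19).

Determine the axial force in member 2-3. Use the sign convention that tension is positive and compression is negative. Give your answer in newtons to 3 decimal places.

2663.892

N=6 nodes, M=9 members, R=3 reactions → 2N=12, M+R=12
member 0 (0-1): L=2.4224, (cx,cy)=(0.3236,0.9462)
member 1 (0-2): L=1.6900, (cx,cy)=(1.0000,0.0000)
member 2 (1-2): L=2.4646, (cx,cy)=(0.3676,-0.9300)
member 3 (1-3): L=1.9037, (cx,cy)=(0.9996,0.0278)
member 4 (2-3): L=2.5481, (cx,cy)=(0.3913,0.9203)
member 5 (2-4): L=1.7580, (cx,cy)=(1.0000,0.0000)
member 6 (3-4): L=2.4654, (cx,cy)=(0.3087,-0.9512)
member 7 (3-5): L=1.7133, (cx,cy)=(0.9998,-0.0175)
member 8 (4-5): L=2.5031, (cx,cy)=(0.3803,0.9249)
solve A·x = −loads:
  F[0-1] = -2939.2129 N (compression)
  F[0-2] = +3077.8827 N (tension)
  F[1-2] = +65.2372 N (tension)
  F[1-3] = -1822.1007 N (compression)
  F[2-3] = +2663.8917 N (tension)
  F[2-4] = +779.1061 N (tension)
  F[3-4] = -2524.0475 N (compression)
  F[3-5] = -0.0000 N (compression)
  F[4-5] = +0.0000 N (tension)
  Rx@0 = -2126.6100 N
  Ry@0 = +2781.0165 N
  Ry@4 = +2400.7935 N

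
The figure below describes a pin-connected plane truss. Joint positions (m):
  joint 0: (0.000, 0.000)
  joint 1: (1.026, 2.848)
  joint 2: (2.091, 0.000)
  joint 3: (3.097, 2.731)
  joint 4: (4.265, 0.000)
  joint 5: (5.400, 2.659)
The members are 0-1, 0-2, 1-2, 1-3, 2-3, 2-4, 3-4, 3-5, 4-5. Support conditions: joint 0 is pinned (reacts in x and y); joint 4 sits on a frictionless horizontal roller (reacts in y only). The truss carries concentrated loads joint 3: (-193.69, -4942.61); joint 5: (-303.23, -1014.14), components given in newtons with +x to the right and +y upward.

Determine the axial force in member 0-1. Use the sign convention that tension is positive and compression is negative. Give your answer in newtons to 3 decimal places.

N=6 nodes, M=9 members, R=3 reactions → 2N=12, M+R=12
member 0 (0-1): L=3.0272, (cx,cy)=(0.3389,0.9408)
member 1 (0-2): L=2.0910, (cx,cy)=(1.0000,0.0000)
member 2 (1-2): L=3.0406, (cx,cy)=(0.3503,-0.9367)
member 3 (1-3): L=2.0743, (cx,cy)=(0.9984,-0.0564)
member 4 (2-3): L=2.9104, (cx,cy)=(0.3457,0.9384)
member 5 (2-4): L=2.1740, (cx,cy)=(1.0000,0.0000)
member 6 (3-4): L=2.9703, (cx,cy)=(0.3932,-0.9194)
member 7 (3-5): L=2.3041, (cx,cy)=(0.9995,-0.0312)
member 8 (4-5): L=2.8911, (cx,cy)=(0.3926,0.9197)
solve A·x = −loads:
  F[0-1] = -1484.6316 N (compression)
  F[0-2] = +6.2662 N (tension)
  F[1-2] = +1554.4110 N (tension)
  F[1-3] = -1049.3021 N (compression)
  F[2-3] = -1551.5824 N (compression)
  F[2-4] = +1087.0278 N (tension)
  F[3-4] = -3860.8810 N (compression)
  F[3-5] = +128.0129 N (tension)
  F[4-5] = -1098.3164 N (compression)
  Rx@0 = +496.9200 N
  Ry@0 = +1396.7586 N
  Ry@4 = +4559.9914 N

-1484.632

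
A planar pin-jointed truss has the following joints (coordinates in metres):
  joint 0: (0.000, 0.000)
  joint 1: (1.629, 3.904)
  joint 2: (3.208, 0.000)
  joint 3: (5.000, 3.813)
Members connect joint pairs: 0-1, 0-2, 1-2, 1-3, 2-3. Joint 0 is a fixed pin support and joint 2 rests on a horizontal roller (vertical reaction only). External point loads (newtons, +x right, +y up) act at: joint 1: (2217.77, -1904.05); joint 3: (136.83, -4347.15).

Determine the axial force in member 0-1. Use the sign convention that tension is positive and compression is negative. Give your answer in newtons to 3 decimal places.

N=4 nodes, M=5 members, R=3 reactions → 2N=8, M+R=8
member 0 (0-1): L=4.2302, (cx,cy)=(0.3851,0.9229)
member 1 (0-2): L=3.2080, (cx,cy)=(1.0000,0.0000)
member 2 (1-2): L=4.2112, (cx,cy)=(0.3749,-0.9270)
member 3 (1-3): L=3.3722, (cx,cy)=(0.9996,-0.0270)
member 4 (2-3): L=4.2131, (cx,cy)=(0.4253,0.9050)
solve A·x = −loads:
  F[0-1] = +4716.4408 N (tension)
  F[0-2] = +538.3679 N (tension)
  F[1-2] = -6811.8278 N (compression)
  F[1-3] = +2153.3401 N (tension)
  F[2-3] = -4739.0960 N (compression)
  Rx@0 = -2354.6000 N
  Ry@0 = -4352.7134 N
  Ry@2 = +10603.9134 N

4716.441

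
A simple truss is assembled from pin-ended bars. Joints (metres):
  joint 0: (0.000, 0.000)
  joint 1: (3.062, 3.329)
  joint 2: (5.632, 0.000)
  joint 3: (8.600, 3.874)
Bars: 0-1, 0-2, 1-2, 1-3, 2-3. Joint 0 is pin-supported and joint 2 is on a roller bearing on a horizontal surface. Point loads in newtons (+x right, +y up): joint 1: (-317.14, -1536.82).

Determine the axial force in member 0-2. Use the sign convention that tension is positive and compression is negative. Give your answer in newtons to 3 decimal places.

500.320

N=4 nodes, M=5 members, R=3 reactions → 2N=8, M+R=8
member 0 (0-1): L=4.5231, (cx,cy)=(0.6770,0.7360)
member 1 (0-2): L=5.6320, (cx,cy)=(1.0000,0.0000)
member 2 (1-2): L=4.2056, (cx,cy)=(0.6111,-0.7916)
member 3 (1-3): L=5.5648, (cx,cy)=(0.9952,0.0979)
member 4 (2-3): L=4.8803, (cx,cy)=(0.6082,0.7938)
solve A·x = −loads:
  F[0-1] = -1207.5181 N (compression)
  F[0-2] = +500.3197 N (tension)
  F[1-2] = -818.7349 N (compression)
  F[1-3] = -0.0000 N (compression)
  F[2-3] = -0.0000 N (compression)
  Rx@0 = +317.1400 N
  Ry@0 = +888.7405 N
  Ry@2 = +648.0795 N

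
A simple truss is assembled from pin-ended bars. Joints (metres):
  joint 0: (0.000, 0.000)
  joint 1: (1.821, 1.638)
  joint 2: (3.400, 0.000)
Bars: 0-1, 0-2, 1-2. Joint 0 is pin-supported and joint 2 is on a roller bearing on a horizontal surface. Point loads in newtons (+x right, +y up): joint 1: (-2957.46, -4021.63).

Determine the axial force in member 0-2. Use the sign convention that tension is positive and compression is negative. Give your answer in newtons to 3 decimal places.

N=3 nodes, M=3 members, R=3 reactions → 2N=6, M+R=6
member 0 (0-1): L=2.4493, (cx,cy)=(0.7435,0.6688)
member 1 (0-2): L=3.4000, (cx,cy)=(1.0000,0.0000)
member 2 (1-2): L=2.2751, (cx,cy)=(0.6940,-0.7200)
solve A·x = −loads:
  F[0-1] = -4923.2666 N (compression)
  F[0-2] = +702.8747 N (tension)
  F[1-2] = -1012.7561 N (compression)
  Rx@0 = +2957.4600 N
  Ry@0 = +3292.4921 N
  Ry@2 = +729.1379 N

702.875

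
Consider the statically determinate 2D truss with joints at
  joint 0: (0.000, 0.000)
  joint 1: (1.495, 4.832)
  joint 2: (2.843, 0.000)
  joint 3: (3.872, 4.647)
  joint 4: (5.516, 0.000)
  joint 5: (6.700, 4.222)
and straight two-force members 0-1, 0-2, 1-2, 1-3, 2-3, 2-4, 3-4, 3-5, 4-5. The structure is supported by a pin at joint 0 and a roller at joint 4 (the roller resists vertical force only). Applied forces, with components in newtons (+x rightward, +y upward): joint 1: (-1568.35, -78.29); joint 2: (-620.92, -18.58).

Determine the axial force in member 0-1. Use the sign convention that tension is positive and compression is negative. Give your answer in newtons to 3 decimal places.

-1507.290

N=6 nodes, M=9 members, R=3 reactions → 2N=12, M+R=12
member 0 (0-1): L=5.0580, (cx,cy)=(0.2956,0.9553)
member 1 (0-2): L=2.8430, (cx,cy)=(1.0000,0.0000)
member 2 (1-2): L=5.0165, (cx,cy)=(0.2687,-0.9632)
member 3 (1-3): L=2.3842, (cx,cy)=(0.9970,-0.0776)
member 4 (2-3): L=4.7596, (cx,cy)=(0.2162,0.9763)
member 5 (2-4): L=2.6730, (cx,cy)=(1.0000,0.0000)
member 6 (3-4): L=4.9292, (cx,cy)=(0.3335,-0.9427)
member 7 (3-5): L=2.8598, (cx,cy)=(0.9889,-0.1486)
member 8 (4-5): L=4.3849, (cx,cy)=(0.2700,0.9629)
solve A·x = −loads:
  F[0-1] = -1507.2898 N (compression)
  F[0-2] = -1743.7573 N (compression)
  F[1-2] = +1352.2831 N (tension)
  F[1-3] = +761.7580 N (tension)
  F[2-3] = -1315.0680 N (compression)
  F[2-4] = -475.1485 N (compression)
  F[3-4] = +1424.6459 N (tension)
  F[3-5] = -0.0000 N (compression)
  F[4-5] = +0.0000 N (tension)
  Rx@0 = +2189.2700 N
  Ry@0 = +1439.9448 N
  Ry@4 = -1343.0748 N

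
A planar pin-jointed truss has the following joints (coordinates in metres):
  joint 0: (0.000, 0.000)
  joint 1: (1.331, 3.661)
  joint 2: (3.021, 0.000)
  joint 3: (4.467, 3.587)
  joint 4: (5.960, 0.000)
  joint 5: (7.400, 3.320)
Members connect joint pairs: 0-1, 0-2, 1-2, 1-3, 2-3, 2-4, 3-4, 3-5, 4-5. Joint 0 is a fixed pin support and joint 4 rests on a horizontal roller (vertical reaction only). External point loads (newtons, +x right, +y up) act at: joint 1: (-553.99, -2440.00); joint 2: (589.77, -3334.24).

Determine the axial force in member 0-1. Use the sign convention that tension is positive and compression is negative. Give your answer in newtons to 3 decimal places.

-4128.013

N=6 nodes, M=9 members, R=3 reactions → 2N=12, M+R=12
member 0 (0-1): L=3.8954, (cx,cy)=(0.3417,0.9398)
member 1 (0-2): L=3.0210, (cx,cy)=(1.0000,0.0000)
member 2 (1-2): L=4.0322, (cx,cy)=(0.4191,-0.9079)
member 3 (1-3): L=3.1369, (cx,cy)=(0.9997,-0.0236)
member 4 (2-3): L=3.8675, (cx,cy)=(0.3739,0.9275)
member 5 (2-4): L=2.9390, (cx,cy)=(1.0000,0.0000)
member 6 (3-4): L=3.8853, (cx,cy)=(0.3843,-0.9232)
member 7 (3-5): L=2.9451, (cx,cy)=(0.9959,-0.0907)
member 8 (4-5): L=3.6188, (cx,cy)=(0.3979,0.9174)
solve A·x = −loads:
  F[0-1] = -4128.0126 N (compression)
  F[0-2] = +1446.2444 N (tension)
  F[1-2] = +1625.5195 N (tension)
  F[1-3] = -1538.1920 N (compression)
  F[2-3] = +2003.7004 N (tension)
  F[2-4] = +788.6087 N (tension)
  F[3-4] = -2052.2355 N (compression)
  F[3-5] = -0.0000 N (tension)
  F[4-5] = +0.0000 N (tension)
  Rx@0 = -35.7800 N
  Ry@0 = +3879.5719 N
  Ry@4 = +1894.6681 N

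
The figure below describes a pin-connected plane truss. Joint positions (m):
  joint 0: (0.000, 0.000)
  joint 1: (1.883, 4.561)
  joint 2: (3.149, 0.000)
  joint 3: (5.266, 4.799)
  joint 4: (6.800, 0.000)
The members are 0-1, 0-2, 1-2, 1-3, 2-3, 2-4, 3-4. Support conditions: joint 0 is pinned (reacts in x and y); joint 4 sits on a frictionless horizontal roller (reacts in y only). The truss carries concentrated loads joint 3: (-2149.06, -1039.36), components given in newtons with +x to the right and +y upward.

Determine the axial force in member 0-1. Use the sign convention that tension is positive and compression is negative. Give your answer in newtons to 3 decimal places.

-1894.501

N=5 nodes, M=7 members, R=3 reactions → 2N=10, M+R=10
member 0 (0-1): L=4.9344, (cx,cy)=(0.3816,0.9243)
member 1 (0-2): L=3.1490, (cx,cy)=(1.0000,0.0000)
member 2 (1-2): L=4.7334, (cx,cy)=(0.2675,-0.9636)
member 3 (1-3): L=3.3914, (cx,cy)=(0.9975,0.0702)
member 4 (2-3): L=5.2452, (cx,cy)=(0.4036,0.9149)
member 5 (2-4): L=3.6510, (cx,cy)=(1.0000,0.0000)
member 6 (3-4): L=5.0382, (cx,cy)=(0.3045,-0.9525)
solve A·x = −loads:
  F[0-1] = -1894.5010 N (compression)
  F[0-2] = -1426.1074 N (compression)
  F[1-2] = +1730.7603 N (tension)
  F[1-3] = -1188.7904 N (compression)
  F[2-3] = -1822.7661 N (compression)
  F[2-4] = -227.5188 N (compression)
  F[3-4] = +747.2538 N (tension)
  Rx@0 = +2149.0600 N
  Ry@0 = +1751.1349 N
  Ry@4 = -711.7749 N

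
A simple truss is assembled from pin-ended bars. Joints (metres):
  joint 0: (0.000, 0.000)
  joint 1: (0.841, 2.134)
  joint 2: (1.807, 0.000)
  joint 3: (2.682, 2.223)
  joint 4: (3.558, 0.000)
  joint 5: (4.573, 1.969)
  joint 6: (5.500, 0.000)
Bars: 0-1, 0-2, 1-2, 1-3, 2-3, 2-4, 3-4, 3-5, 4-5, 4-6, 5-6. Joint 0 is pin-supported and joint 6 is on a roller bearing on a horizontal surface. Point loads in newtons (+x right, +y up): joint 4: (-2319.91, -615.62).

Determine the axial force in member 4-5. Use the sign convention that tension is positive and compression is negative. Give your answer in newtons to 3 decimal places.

392.537

N=7 nodes, M=11 members, R=3 reactions → 2N=14, M+R=14
member 0 (0-1): L=2.2937, (cx,cy)=(0.3667,0.9304)
member 1 (0-2): L=1.8070, (cx,cy)=(1.0000,0.0000)
member 2 (1-2): L=2.3425, (cx,cy)=(0.4124,-0.9110)
member 3 (1-3): L=1.8432, (cx,cy)=(0.9988,0.0483)
member 4 (2-3): L=2.3890, (cx,cy)=(0.3663,0.9305)
member 5 (2-4): L=1.7510, (cx,cy)=(1.0000,0.0000)
member 6 (3-4): L=2.3894, (cx,cy)=(0.3666,-0.9304)
member 7 (3-5): L=1.9080, (cx,cy)=(0.9911,-0.1331)
member 8 (4-5): L=2.2152, (cx,cy)=(0.4582,0.8889)
member 9 (4-6): L=1.9420, (cx,cy)=(1.0000,0.0000)
member 10 (5-6): L=2.1763, (cx,cy)=(0.4260,-0.9047)
solve A·x = −loads:
  F[0-1] = -233.6408 N (compression)
  F[0-2] = -2234.2455 N (compression)
  F[1-2] = +229.0453 N (tension)
  F[1-3] = -180.3302 N (compression)
  F[2-3] = -224.2445 N (compression)
  F[2-4] = -2057.6581 N (compression)
  F[3-4] = +286.6742 N (tension)
  F[3-5] = -370.6524 N (compression)
  F[4-5] = +392.5368 N (tension)
  F[4-6] = +187.4951 N (tension)
  F[5-6] = -440.1791 N (compression)
  Rx@0 = +2319.9100 N
  Ry@0 = +217.3698 N
  Ry@6 = +398.2502 N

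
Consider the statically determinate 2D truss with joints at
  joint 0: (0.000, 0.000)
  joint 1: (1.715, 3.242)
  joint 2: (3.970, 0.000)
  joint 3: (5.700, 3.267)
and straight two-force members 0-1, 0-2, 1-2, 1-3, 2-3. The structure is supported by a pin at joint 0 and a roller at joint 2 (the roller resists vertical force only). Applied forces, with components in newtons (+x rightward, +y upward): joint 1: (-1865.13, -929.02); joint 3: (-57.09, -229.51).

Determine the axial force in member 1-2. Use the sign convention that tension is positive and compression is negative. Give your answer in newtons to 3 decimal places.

1302.355

N=4 nodes, M=5 members, R=3 reactions → 2N=8, M+R=8
member 0 (0-1): L=3.6677, (cx,cy)=(0.4676,0.8839)
member 1 (0-2): L=3.9700, (cx,cy)=(1.0000,0.0000)
member 2 (1-2): L=3.9491, (cx,cy)=(0.5710,-0.8209)
member 3 (1-3): L=3.9851, (cx,cy)=(1.0000,0.0063)
member 4 (2-3): L=3.6968, (cx,cy)=(0.4680,0.8837)
solve A·x = −loads:
  F[0-1] = -2260.0747 N (compression)
  F[0-2] = -865.4100 N (compression)
  F[1-2] = +1302.3549 N (tension)
  F[1-3] = +64.6603 N (tension)
  F[2-3] = -260.1615 N (compression)
  Rx@0 = +1922.2200 N
  Ry@0 = +1997.7714 N
  Ry@2 = -839.2414 N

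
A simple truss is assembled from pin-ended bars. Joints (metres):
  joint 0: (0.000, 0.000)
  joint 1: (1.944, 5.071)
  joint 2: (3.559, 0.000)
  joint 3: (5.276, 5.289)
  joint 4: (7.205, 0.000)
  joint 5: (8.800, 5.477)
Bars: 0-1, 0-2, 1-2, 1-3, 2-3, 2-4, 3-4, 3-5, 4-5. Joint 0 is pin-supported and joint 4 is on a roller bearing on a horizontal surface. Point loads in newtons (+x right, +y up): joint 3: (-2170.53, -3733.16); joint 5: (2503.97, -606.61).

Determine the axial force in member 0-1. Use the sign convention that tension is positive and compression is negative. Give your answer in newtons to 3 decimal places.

N=6 nodes, M=9 members, R=3 reactions → 2N=12, M+R=12
member 0 (0-1): L=5.4309, (cx,cy)=(0.3580,0.9337)
member 1 (0-2): L=3.5590, (cx,cy)=(1.0000,0.0000)
member 2 (1-2): L=5.3220, (cx,cy)=(0.3035,-0.9528)
member 3 (1-3): L=3.3391, (cx,cy)=(0.9979,0.0653)
member 4 (2-3): L=5.5607, (cx,cy)=(0.3088,0.9511)
member 5 (2-4): L=3.6460, (cx,cy)=(1.0000,0.0000)
member 6 (3-4): L=5.6298, (cx,cy)=(0.3426,-0.9395)
member 7 (3-5): L=3.5290, (cx,cy)=(0.9986,0.0533)
member 8 (4-5): L=5.7045, (cx,cy)=(0.2796,0.9601)
solve A·x = −loads:
  F[0-1] = -594.4793 N (compression)
  F[0-2] = +546.2367 N (tension)
  F[1-2] = +556.3553 N (tension)
  F[1-3] = -382.4439 N (compression)
  F[2-3] = -557.3547 N (compression)
  F[2-4] = +887.1641 N (tension)
  F[3-4] = -3228.2239 N (compression)
  F[3-5] = +2726.8012 N (tension)
  F[4-5] = -783.1078 N (compression)
  Rx@0 = -333.4400 N
  Ry@0 = +555.0884 N
  Ry@4 = +3784.6816 N

-594.479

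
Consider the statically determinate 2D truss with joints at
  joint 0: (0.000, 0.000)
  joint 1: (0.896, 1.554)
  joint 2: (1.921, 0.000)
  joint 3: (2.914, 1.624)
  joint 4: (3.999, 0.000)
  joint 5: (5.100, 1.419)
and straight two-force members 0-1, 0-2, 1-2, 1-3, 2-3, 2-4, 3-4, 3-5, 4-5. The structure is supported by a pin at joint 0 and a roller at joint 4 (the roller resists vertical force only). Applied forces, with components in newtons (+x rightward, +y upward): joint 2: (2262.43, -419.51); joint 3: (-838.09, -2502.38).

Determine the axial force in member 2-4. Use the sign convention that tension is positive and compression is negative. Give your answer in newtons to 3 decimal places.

1125.494

N=6 nodes, M=9 members, R=3 reactions → 2N=12, M+R=12
member 0 (0-1): L=1.7938, (cx,cy)=(0.4995,0.8663)
member 1 (0-2): L=1.9210, (cx,cy)=(1.0000,0.0000)
member 2 (1-2): L=1.8616, (cx,cy)=(0.5506,-0.8348)
member 3 (1-3): L=2.0192, (cx,cy)=(0.9994,0.0347)
member 4 (2-3): L=1.9035, (cx,cy)=(0.5217,0.8532)
member 5 (2-4): L=2.0780, (cx,cy)=(1.0000,0.0000)
member 6 (3-4): L=1.9531, (cx,cy)=(0.5555,-0.8315)
member 7 (3-5): L=2.1956, (cx,cy)=(0.9956,-0.0934)
member 8 (4-5): L=1.7960, (cx,cy)=(0.6130,0.7901)
solve A·x = −loads:
  F[0-1] = -1428.2093 N (compression)
  F[0-2] = +2137.7266 N (tension)
  F[1-2] = +1420.0509 N (tension)
  F[1-3] = -1496.1698 N (compression)
  F[2-3] = -897.7325 N (compression)
  F[2-4] = +1125.4938 N (tension)
  F[3-4] = -2025.9930 N (compression)
  F[3-5] = -0.0000 N (tension)
  F[4-5] = +0.0000 N (tension)
  Rx@0 = -1424.3400 N
  Ry@0 = +1237.2799 N
  Ry@4 = +1684.6101 N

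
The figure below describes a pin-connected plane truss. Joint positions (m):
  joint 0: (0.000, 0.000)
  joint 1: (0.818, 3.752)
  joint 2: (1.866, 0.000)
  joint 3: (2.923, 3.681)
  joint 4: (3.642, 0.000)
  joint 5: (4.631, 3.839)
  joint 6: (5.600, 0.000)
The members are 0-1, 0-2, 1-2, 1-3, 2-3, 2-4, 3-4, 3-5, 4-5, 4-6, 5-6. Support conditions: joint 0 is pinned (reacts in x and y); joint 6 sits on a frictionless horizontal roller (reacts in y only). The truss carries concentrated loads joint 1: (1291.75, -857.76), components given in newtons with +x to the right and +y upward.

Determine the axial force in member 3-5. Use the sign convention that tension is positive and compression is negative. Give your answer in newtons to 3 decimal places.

N=7 nodes, M=11 members, R=3 reactions → 2N=14, M+R=14
member 0 (0-1): L=3.8401, (cx,cy)=(0.2130,0.9770)
member 1 (0-2): L=1.8660, (cx,cy)=(1.0000,0.0000)
member 2 (1-2): L=3.8956, (cx,cy)=(0.2690,-0.9631)
member 3 (1-3): L=2.1062, (cx,cy)=(0.9994,-0.0337)
member 4 (2-3): L=3.8298, (cx,cy)=(0.2760,0.9612)
member 5 (2-4): L=1.7760, (cx,cy)=(1.0000,0.0000)
member 6 (3-4): L=3.7506, (cx,cy)=(0.1917,-0.9815)
member 7 (3-5): L=1.7153, (cx,cy)=(0.9957,0.0921)
member 8 (4-5): L=3.9643, (cx,cy)=(0.2495,0.9684)
member 9 (4-6): L=1.9580, (cx,cy)=(1.0000,0.0000)
member 10 (5-6): L=3.9594, (cx,cy)=(0.2447,-0.9696)
solve A·x = −loads:
  F[0-1] = +136.1310 N (tension)
  F[0-2] = +1262.7523 N (tension)
  F[1-2] = -993.8311 N (compression)
  F[1-3] = -995.9574 N (compression)
  F[2-3] = +995.8742 N (tension)
  F[2-4] = +720.5332 N (tension)
  F[3-4] = -1058.2812 N (compression)
  F[3-5] = -519.8660 N (compression)
  F[4-5] = +1072.5658 N (tension)
  F[4-6] = +250.0789 N (tension)
  F[5-6] = -1021.8406 N (compression)
  Rx@0 = -1291.7500 N
  Ry@0 = -133.0067 N
  Ry@6 = +990.7667 N

-519.866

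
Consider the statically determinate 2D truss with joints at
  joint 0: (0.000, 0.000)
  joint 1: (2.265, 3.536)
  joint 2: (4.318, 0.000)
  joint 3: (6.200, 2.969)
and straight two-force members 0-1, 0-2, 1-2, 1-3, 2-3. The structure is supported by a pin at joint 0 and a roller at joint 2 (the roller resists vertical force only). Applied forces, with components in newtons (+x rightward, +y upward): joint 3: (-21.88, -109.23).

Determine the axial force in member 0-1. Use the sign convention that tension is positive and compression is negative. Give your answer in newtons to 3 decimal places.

38.671

N=4 nodes, M=5 members, R=3 reactions → 2N=8, M+R=8
member 0 (0-1): L=4.1992, (cx,cy)=(0.5394,0.8421)
member 1 (0-2): L=4.3180, (cx,cy)=(1.0000,0.0000)
member 2 (1-2): L=4.0888, (cx,cy)=(0.5021,-0.8648)
member 3 (1-3): L=3.9756, (cx,cy)=(0.9898,-0.1426)
member 4 (2-3): L=3.5152, (cx,cy)=(0.5354,0.8446)
solve A·x = −loads:
  F[0-1] = +38.6712 N (tension)
  F[0-2] = -42.7387 N (compression)
  F[1-2] = -44.8845 N (compression)
  F[1-3] = +43.8437 N (tension)
  F[2-3] = -121.9228 N (compression)
  Rx@0 = +21.8800 N
  Ry@0 = -32.5635 N
  Ry@2 = +141.7935 N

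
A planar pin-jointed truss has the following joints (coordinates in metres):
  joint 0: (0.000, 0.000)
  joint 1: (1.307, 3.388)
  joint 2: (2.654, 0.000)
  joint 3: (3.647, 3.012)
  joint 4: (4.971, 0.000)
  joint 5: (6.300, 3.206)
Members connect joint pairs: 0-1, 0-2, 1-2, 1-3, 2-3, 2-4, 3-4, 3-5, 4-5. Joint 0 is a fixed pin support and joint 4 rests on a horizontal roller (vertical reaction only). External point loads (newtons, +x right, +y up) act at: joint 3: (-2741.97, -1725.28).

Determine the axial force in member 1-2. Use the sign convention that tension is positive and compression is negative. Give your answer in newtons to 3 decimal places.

2589.293

N=6 nodes, M=9 members, R=3 reactions → 2N=12, M+R=12
member 0 (0-1): L=3.6314, (cx,cy)=(0.3599,0.9330)
member 1 (0-2): L=2.6540, (cx,cy)=(1.0000,0.0000)
member 2 (1-2): L=3.6460, (cx,cy)=(0.3695,-0.9293)
member 3 (1-3): L=2.3700, (cx,cy)=(0.9873,-0.1586)
member 4 (2-3): L=3.1715, (cx,cy)=(0.3131,0.9497)
member 5 (2-4): L=2.3170, (cx,cy)=(1.0000,0.0000)
member 6 (3-4): L=3.2902, (cx,cy)=(0.4024,-0.9155)
member 7 (3-5): L=2.6601, (cx,cy)=(0.9973,0.0729)
member 8 (4-5): L=3.4705, (cx,cy)=(0.3829,0.9238)
solve A·x = −loads:
  F[0-1] = -2273.2652 N (compression)
  F[0-2] = -1923.7764 N (compression)
  F[1-2] = +2589.2934 N (tension)
  F[1-3] = -1797.5769 N (compression)
  F[2-3] = -2533.4886 N (compression)
  F[2-4] = -173.9127 N (compression)
  F[3-4] = +432.1750 N (tension)
  F[3-5] = -0.0000 N (compression)
  F[4-5] = +0.0000 N (tension)
  Rx@0 = +2741.9700 N
  Ry@0 = +2120.9182 N
  Ry@4 = -395.6382 N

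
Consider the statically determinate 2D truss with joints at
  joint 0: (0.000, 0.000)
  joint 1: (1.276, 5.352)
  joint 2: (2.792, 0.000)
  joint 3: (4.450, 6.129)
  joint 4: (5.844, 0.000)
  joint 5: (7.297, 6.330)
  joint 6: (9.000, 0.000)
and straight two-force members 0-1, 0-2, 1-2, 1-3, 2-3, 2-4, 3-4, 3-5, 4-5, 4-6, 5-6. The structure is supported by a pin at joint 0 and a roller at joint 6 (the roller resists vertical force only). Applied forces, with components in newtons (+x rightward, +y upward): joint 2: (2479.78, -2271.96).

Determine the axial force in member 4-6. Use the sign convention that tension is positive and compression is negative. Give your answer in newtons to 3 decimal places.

N=7 nodes, M=11 members, R=3 reactions → 2N=14, M+R=14
member 0 (0-1): L=5.5020, (cx,cy)=(0.2319,0.9727)
member 1 (0-2): L=2.7920, (cx,cy)=(1.0000,0.0000)
member 2 (1-2): L=5.5626, (cx,cy)=(0.2725,-0.9621)
member 3 (1-3): L=3.2677, (cx,cy)=(0.9713,0.2378)
member 4 (2-3): L=6.3493, (cx,cy)=(0.2611,0.9653)
member 5 (2-4): L=3.0520, (cx,cy)=(1.0000,0.0000)
member 6 (3-4): L=6.2855, (cx,cy)=(0.2218,-0.9751)
member 7 (3-5): L=2.8541, (cx,cy)=(0.9975,0.0704)
member 8 (4-5): L=6.4946, (cx,cy)=(0.2237,0.9747)
member 9 (4-6): L=3.1560, (cx,cy)=(1.0000,0.0000)
member 10 (5-6): L=6.5551, (cx,cy)=(0.2598,-0.9657)
solve A·x = −loads:
  F[0-1] = -1611.0718 N (compression)
  F[0-2] = +2853.4123 N (tension)
  F[1-2] = +1434.2843 N (tension)
  F[1-3] = -787.1013 N (compression)
  F[2-3] = +924.0305 N (tension)
  F[2-4] = +523.2333 N (tension)
  F[3-4] = -748.6748 N (compression)
  F[3-5] = -358.0818 N (compression)
  F[4-5] = +749.0161 N (tension)
  F[4-6] = +189.6202 N (tension)
  F[5-6] = -729.8743 N (compression)
  Rx@0 = -2479.7800 N
  Ry@0 = +1567.1475 N
  Ry@6 = +704.8125 N

189.620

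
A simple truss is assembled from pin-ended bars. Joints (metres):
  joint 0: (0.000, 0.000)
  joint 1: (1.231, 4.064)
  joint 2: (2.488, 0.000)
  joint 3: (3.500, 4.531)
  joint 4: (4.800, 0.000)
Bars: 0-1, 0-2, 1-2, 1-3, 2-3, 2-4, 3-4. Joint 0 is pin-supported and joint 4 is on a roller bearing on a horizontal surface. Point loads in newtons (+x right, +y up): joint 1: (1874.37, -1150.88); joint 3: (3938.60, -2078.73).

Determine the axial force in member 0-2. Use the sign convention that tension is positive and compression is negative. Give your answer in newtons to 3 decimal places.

4635.849

N=5 nodes, M=7 members, R=3 reactions → 2N=10, M+R=10
member 0 (0-1): L=4.2463, (cx,cy)=(0.2899,0.9571)
member 1 (0-2): L=2.4880, (cx,cy)=(1.0000,0.0000)
member 2 (1-2): L=4.2540, (cx,cy)=(0.2955,-0.9553)
member 3 (1-3): L=2.3166, (cx,cy)=(0.9795,0.2016)
member 4 (2-3): L=4.6426, (cx,cy)=(0.2180,0.9760)
member 5 (2-4): L=2.3120, (cx,cy)=(1.0000,0.0000)
member 6 (3-4): L=4.7138, (cx,cy)=(0.2758,-0.9612)
solve A·x = −loads:
  F[0-1] = +4060.4895 N (tension)
  F[0-2] = +4635.8492 N (tension)
  F[1-2] = -5098.1102 N (compression)
  F[1-3] = +826.1507 N (tension)
  F[2-3] = +4990.4627 N (tension)
  F[2-4] = +2041.5923 N (tension)
  F[3-4] = -7402.8220 N (compression)
  Rx@0 = -5812.9700 N
  Ry@0 = -3886.1243 N
  Ry@4 = +7115.7343 N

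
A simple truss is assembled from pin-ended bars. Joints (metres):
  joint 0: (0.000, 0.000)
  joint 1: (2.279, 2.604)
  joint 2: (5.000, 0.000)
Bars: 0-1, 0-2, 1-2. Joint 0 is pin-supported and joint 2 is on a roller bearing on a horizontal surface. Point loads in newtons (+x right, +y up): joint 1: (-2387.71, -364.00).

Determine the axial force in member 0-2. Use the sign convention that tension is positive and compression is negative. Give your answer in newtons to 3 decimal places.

-1126.026

N=3 nodes, M=3 members, R=3 reactions → 2N=6, M+R=6
member 0 (0-1): L=3.4604, (cx,cy)=(0.6586,0.7525)
member 1 (0-2): L=5.0000, (cx,cy)=(1.0000,0.0000)
member 2 (1-2): L=3.7663, (cx,cy)=(0.7225,-0.6914)
solve A·x = −loads:
  F[0-1] = -1915.7454 N (compression)
  F[0-2] = -1126.0260 N (compression)
  F[1-2] = +1558.5808 N (tension)
  Rx@0 = +2387.7100 N
  Ry@0 = +1441.6082 N
  Ry@2 = -1077.6082 N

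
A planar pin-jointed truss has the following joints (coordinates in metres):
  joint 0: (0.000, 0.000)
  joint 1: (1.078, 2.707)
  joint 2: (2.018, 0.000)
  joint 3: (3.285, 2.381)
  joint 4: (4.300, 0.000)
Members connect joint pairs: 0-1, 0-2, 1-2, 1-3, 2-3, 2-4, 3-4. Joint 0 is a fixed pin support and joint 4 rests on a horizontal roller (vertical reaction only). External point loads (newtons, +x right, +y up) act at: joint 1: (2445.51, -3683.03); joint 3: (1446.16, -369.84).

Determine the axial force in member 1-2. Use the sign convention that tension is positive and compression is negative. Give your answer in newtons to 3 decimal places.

N=5 nodes, M=7 members, R=3 reactions → 2N=10, M+R=10
member 0 (0-1): L=2.9137, (cx,cy)=(0.3700,0.9290)
member 1 (0-2): L=2.0180, (cx,cy)=(1.0000,0.0000)
member 2 (1-2): L=2.8656, (cx,cy)=(0.3280,-0.9447)
member 3 (1-3): L=2.2309, (cx,cy)=(0.9893,-0.1461)
member 4 (2-3): L=2.6971, (cx,cy)=(0.4698,0.8828)
member 5 (2-4): L=2.2820, (cx,cy)=(1.0000,0.0000)
member 6 (3-4): L=2.5883, (cx,cy)=(0.3921,-0.9199)
solve A·x = −loads:
  F[0-1] = -545.3990 N (compression)
  F[0-2] = +4093.4513 N (tension)
  F[1-2] = -3107.8529 N (compression)
  F[1-3] = -1645.4746 N (compression)
  F[2-3] = +3325.6726 N (tension)
  F[2-4] = +1511.7023 N (tension)
  F[3-4] = -3854.9409 N (compression)
  Rx@0 = -3891.6700 N
  Ry@0 = +506.6995 N
  Ry@4 = +3546.1705 N

-3107.853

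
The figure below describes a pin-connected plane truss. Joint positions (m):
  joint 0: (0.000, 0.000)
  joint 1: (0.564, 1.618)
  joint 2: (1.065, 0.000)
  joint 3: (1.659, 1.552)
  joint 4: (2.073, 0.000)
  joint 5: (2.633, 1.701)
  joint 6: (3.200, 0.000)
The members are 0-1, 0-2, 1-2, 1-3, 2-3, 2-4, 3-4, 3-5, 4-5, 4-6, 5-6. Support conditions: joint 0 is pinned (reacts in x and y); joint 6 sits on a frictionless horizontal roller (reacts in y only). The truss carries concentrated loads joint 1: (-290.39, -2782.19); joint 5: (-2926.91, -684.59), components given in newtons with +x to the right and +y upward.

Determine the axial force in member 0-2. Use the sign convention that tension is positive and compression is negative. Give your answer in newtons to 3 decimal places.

-1782.623

N=7 nodes, M=11 members, R=3 reactions → 2N=14, M+R=14
member 0 (0-1): L=1.7135, (cx,cy)=(0.3292,0.9443)
member 1 (0-2): L=1.0650, (cx,cy)=(1.0000,0.0000)
member 2 (1-2): L=1.6938, (cx,cy)=(0.2958,-0.9553)
member 3 (1-3): L=1.0970, (cx,cy)=(0.9982,-0.0602)
member 4 (2-3): L=1.6618, (cx,cy)=(0.3574,0.9339)
member 5 (2-4): L=1.0080, (cx,cy)=(1.0000,0.0000)
member 6 (3-4): L=1.6063, (cx,cy)=(0.2577,-0.9662)
member 7 (3-5): L=0.9853, (cx,cy)=(0.9885,0.1512)
member 8 (4-5): L=1.7908, (cx,cy)=(0.3127,0.9498)
member 9 (4-6): L=1.1270, (cx,cy)=(1.0000,0.0000)
member 10 (5-6): L=1.7930, (cx,cy)=(0.3162,-0.9487)
solve A·x = −loads:
  F[0-1] = -4358.6761 N (compression)
  F[0-2] = -1782.6228 N (compression)
  F[1-2] = +1496.1978 N (tension)
  F[1-3] = -1589.7219 N (compression)
  F[2-3] = -1530.3539 N (compression)
  F[2-4] = -793.0486 N (compression)
  F[3-4] = +1001.5200 N (tension)
  F[3-5] = -2419.8203 N (compression)
  F[4-5] = -1018.7750 N (compression)
  F[4-6] = -216.3379 N (compression)
  F[5-6] = +684.1207 N (tension)
  Rx@0 = +3217.3000 N
  Ry@0 = +4115.7938 N
  Ry@6 = -649.0138 N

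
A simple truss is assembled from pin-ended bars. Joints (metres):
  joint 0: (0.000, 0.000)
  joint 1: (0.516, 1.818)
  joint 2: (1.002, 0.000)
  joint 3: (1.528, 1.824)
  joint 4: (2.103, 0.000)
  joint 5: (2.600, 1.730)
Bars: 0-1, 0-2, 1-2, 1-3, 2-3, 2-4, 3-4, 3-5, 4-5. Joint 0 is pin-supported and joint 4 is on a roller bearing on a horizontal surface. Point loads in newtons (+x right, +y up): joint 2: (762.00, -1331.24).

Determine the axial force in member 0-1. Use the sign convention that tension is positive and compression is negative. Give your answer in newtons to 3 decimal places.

-724.484

N=6 nodes, M=9 members, R=3 reactions → 2N=12, M+R=12
member 0 (0-1): L=1.8898, (cx,cy)=(0.2730,0.9620)
member 1 (0-2): L=1.0020, (cx,cy)=(1.0000,0.0000)
member 2 (1-2): L=1.8818, (cx,cy)=(0.2583,-0.9661)
member 3 (1-3): L=1.0120, (cx,cy)=(1.0000,0.0059)
member 4 (2-3): L=1.8983, (cx,cy)=(0.2771,0.9608)
member 5 (2-4): L=1.1010, (cx,cy)=(1.0000,0.0000)
member 6 (3-4): L=1.9125, (cx,cy)=(0.3007,-0.9537)
member 7 (3-5): L=1.0761, (cx,cy)=(0.9962,-0.0874)
member 8 (4-5): L=1.8000, (cx,cy)=(0.2761,0.9611)
solve A·x = −loads:
  F[0-1] = -724.4836 N (compression)
  F[0-2] = +959.8155 N (tension)
  F[1-2] = +719.0745 N (tension)
  F[1-3] = -383.5289 N (compression)
  F[2-3] = +662.4994 N (tension)
  F[2-4] = +199.9530 N (tension)
  F[3-4] = -665.0559 N (compression)
  F[3-5] = +0.0000 N (tension)
  F[4-5] = -0.0000 N (compression)
  Rx@0 = -762.0000 N
  Ry@0 = +696.9545 N
  Ry@4 = +634.2855 N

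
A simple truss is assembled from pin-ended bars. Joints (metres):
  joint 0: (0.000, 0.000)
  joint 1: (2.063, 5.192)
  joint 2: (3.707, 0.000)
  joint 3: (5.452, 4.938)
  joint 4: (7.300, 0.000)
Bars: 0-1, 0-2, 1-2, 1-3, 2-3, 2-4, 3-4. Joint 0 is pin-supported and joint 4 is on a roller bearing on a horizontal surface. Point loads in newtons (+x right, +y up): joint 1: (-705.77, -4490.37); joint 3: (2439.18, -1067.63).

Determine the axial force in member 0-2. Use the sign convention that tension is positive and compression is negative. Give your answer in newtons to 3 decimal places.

N=5 nodes, M=7 members, R=3 reactions → 2N=10, M+R=10
member 0 (0-1): L=5.5868, (cx,cy)=(0.3693,0.9293)
member 1 (0-2): L=3.7070, (cx,cy)=(1.0000,0.0000)
member 2 (1-2): L=5.4461, (cx,cy)=(0.3019,-0.9533)
member 3 (1-3): L=3.3985, (cx,cy)=(0.9972,-0.0747)
member 4 (2-3): L=5.2373, (cx,cy)=(0.3332,0.9429)
member 5 (2-4): L=3.5930, (cx,cy)=(1.0000,0.0000)
member 6 (3-4): L=5.2725, (cx,cy)=(0.3505,-0.9366)
solve A·x = −loads:
  F[0-1] = -2521.8947 N (compression)
  F[0-2] = +2664.6456 N (tension)
  F[1-2] = -2288.3346 N (compression)
  F[1-3] = +466.6177 N (tension)
  F[2-3] = +2313.7926 N (tension)
  F[2-4] = +1202.9356 N (tension)
  F[3-4] = -3432.0578 N (compression)
  Rx@0 = -1733.4100 N
  Ry@0 = +2343.6623 N
  Ry@4 = +3214.3377 N

2664.646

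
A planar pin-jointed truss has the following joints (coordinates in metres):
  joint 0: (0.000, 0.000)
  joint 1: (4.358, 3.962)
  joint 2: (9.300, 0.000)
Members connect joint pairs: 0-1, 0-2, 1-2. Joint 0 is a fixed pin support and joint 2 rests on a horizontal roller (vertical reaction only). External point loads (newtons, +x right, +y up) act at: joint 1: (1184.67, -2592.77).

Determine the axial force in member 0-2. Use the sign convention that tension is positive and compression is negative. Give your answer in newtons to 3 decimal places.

N=3 nodes, M=3 members, R=3 reactions → 2N=6, M+R=6
member 0 (0-1): L=5.8898, (cx,cy)=(0.7399,0.6727)
member 1 (0-2): L=9.3000, (cx,cy)=(1.0000,0.0000)
member 2 (1-2): L=6.3341, (cx,cy)=(0.7802,-0.6255)
solve A·x = −loads:
  F[0-1] = -1297.9201 N (compression)
  F[0-2] = +2145.0332 N (tension)
  F[1-2] = -2749.2619 N (compression)
  Rx@0 = -1184.6700 N
  Ry@0 = +873.0975 N
  Ry@2 = +1719.6725 N

2145.033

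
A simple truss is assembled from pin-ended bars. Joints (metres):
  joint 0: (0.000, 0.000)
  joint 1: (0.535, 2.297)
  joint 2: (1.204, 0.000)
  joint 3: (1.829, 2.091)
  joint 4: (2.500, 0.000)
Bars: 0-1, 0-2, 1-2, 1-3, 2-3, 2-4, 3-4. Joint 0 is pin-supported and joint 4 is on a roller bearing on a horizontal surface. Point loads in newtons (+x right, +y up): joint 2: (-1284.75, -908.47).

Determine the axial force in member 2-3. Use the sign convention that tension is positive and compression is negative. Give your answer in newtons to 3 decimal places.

413.635

N=5 nodes, M=7 members, R=3 reactions → 2N=10, M+R=10
member 0 (0-1): L=2.3585, (cx,cy)=(0.2268,0.9739)
member 1 (0-2): L=1.2040, (cx,cy)=(1.0000,0.0000)
member 2 (1-2): L=2.3924, (cx,cy)=(0.2796,-0.9601)
member 3 (1-3): L=1.3103, (cx,cy)=(0.9876,-0.1572)
member 4 (2-3): L=2.1824, (cx,cy)=(0.2864,0.9581)
member 5 (2-4): L=1.2960, (cx,cy)=(1.0000,0.0000)
member 6 (3-4): L=2.1960, (cx,cy)=(0.3056,-0.9522)
solve A·x = −loads:
  F[0-1] = -483.5563 N (compression)
  F[0-2] = -1175.0597 N (compression)
  F[1-2] = +533.4401 N (tension)
  F[1-3] = -262.1163 N (compression)
  F[2-3] = +413.6349 N (tension)
  F[2-4] = +140.3995 N (tension)
  F[3-4] = -459.4943 N (compression)
  Rx@0 = +1284.7500 N
  Ry@0 = +470.9508 N
  Ry@4 = +437.5192 N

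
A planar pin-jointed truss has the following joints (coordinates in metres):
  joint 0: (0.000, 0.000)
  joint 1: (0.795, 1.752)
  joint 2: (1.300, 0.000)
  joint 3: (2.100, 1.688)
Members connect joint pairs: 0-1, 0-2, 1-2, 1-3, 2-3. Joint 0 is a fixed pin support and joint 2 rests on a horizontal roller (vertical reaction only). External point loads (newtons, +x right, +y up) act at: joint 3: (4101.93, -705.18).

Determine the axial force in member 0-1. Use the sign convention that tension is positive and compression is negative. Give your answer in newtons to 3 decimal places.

6325.439

N=4 nodes, M=5 members, R=3 reactions → 2N=8, M+R=8
member 0 (0-1): L=1.9239, (cx,cy)=(0.4132,0.9106)
member 1 (0-2): L=1.3000, (cx,cy)=(1.0000,0.0000)
member 2 (1-2): L=1.8233, (cx,cy)=(0.2770,-0.9609)
member 3 (1-3): L=1.3066, (cx,cy)=(0.9988,-0.0490)
member 4 (2-3): L=1.8680, (cx,cy)=(0.4283,0.9037)
solve A·x = −loads:
  F[0-1] = +6325.4389 N (tension)
  F[0-2] = +1488.1609 N (tension)
  F[1-2] = -6215.9404 N (compression)
  F[1-3] = +4340.5831 N (tension)
  F[2-3] = -545.0824 N (compression)
  Rx@0 = -4101.9300 N
  Ry@0 = -5760.1553 N
  Ry@2 = +6465.3353 N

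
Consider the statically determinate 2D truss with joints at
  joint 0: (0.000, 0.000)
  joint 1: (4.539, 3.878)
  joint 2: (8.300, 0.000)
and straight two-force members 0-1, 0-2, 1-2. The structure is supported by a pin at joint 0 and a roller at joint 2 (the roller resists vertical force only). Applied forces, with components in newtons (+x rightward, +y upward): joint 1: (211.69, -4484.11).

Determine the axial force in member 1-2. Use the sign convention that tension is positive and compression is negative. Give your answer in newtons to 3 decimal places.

N=3 nodes, M=3 members, R=3 reactions → 2N=6, M+R=6
member 0 (0-1): L=5.9700, (cx,cy)=(0.7603,0.6496)
member 1 (0-2): L=8.3000, (cx,cy)=(1.0000,0.0000)
member 2 (1-2): L=5.4022, (cx,cy)=(0.6962,-0.7179)
solve A·x = −loads:
  F[0-1] = -2975.7665 N (compression)
  F[0-2] = +2474.1538 N (tension)
  F[1-2] = -3553.8230 N (compression)
  Rx@0 = -211.6900 N
  Ry@0 = +1932.9884 N
  Ry@2 = +2551.1216 N

-3553.823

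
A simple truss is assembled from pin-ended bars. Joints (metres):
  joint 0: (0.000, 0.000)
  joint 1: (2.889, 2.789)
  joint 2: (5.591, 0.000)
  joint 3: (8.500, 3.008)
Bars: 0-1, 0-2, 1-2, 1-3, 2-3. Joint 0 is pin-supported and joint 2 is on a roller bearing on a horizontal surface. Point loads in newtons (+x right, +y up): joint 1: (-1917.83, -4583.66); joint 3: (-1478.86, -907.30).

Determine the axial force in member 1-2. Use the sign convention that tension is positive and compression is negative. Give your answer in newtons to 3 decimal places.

-1549.141

N=4 nodes, M=5 members, R=3 reactions → 2N=8, M+R=8
member 0 (0-1): L=4.0156, (cx,cy)=(0.7194,0.6945)
member 1 (0-2): L=5.5910, (cx,cy)=(1.0000,0.0000)
member 2 (1-2): L=3.8832, (cx,cy)=(0.6958,-0.7182)
member 3 (1-3): L=5.6153, (cx,cy)=(0.9992,0.0390)
member 4 (2-3): L=4.1845, (cx,cy)=(0.6952,0.7188)
solve A·x = −loads:
  F[0-1] = -5032.6868 N (compression)
  F[0-2] = +224.0698 N (tension)
  F[1-2] = -1549.1406 N (compression)
  F[1-3] = -625.4888 N (compression)
  F[2-3] = -1228.2414 N (compression)
  Rx@0 = +3396.6900 N
  Ry@0 = +3495.4306 N
  Ry@2 = +1995.5294 N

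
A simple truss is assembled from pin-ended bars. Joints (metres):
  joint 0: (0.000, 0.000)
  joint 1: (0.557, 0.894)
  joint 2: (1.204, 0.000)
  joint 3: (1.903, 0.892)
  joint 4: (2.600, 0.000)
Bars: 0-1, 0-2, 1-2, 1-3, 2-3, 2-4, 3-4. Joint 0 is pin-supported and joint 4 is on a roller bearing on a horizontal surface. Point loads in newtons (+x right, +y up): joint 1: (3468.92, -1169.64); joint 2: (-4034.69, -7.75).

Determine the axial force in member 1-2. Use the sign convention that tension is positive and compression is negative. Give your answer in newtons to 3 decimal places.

N=5 nodes, M=7 members, R=3 reactions → 2N=10, M+R=10
member 0 (0-1): L=1.0533, (cx,cy)=(0.5288,0.8487)
member 1 (0-2): L=1.2040, (cx,cy)=(1.0000,0.0000)
member 2 (1-2): L=1.1036, (cx,cy)=(0.5863,-0.8101)
member 3 (1-3): L=1.3460, (cx,cy)=(1.0000,-0.0015)
member 4 (2-3): L=1.1333, (cx,cy)=(0.6168,0.7871)
member 5 (2-4): L=1.3960, (cx,cy)=(1.0000,0.0000)
member 6 (3-4): L=1.1320, (cx,cy)=(0.6157,-0.7880)
solve A·x = −loads:
  F[0-1] = +317.5828 N (tension)
  F[0-2] = -733.7089 N (compression)
  F[1-2] = -1772.3937 N (compression)
  F[1-3] = -2261.8569 N (compression)
  F[2-3] = +1834.0114 N (tension)
  F[2-4] = +1130.6219 N (tension)
  F[3-4] = -1836.2819 N (compression)
  Rx@0 = +565.7700 N
  Ry@0 = -269.5465 N
  Ry@4 = +1446.9365 N

-1772.394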